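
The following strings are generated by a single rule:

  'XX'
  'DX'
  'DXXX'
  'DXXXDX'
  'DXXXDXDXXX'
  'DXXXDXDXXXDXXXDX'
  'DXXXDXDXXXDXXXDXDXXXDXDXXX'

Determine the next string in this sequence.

DXXXDXDXXXDXXXDXDXXXDXDXXXDXXXDXDXXXDXXXDX

Each term (from the third on) is the previous term followed by the one before it: term 3 = DX·XX = DXXX.
The next term joins DXXXDXDXXXDXXXDXDXXXDXDXXX and DXXXDXDXXXDXXXDX.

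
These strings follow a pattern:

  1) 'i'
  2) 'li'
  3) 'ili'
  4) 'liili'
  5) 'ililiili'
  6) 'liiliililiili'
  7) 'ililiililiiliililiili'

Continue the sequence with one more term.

This is a Fibonacci-style word recurrence s(k) = s(k−2)·s(k−1): e.g. i·li = ili.
So term 8 is liiliililiili·ililiililiiliililiili.

liiliililiiliililiililiiliililiili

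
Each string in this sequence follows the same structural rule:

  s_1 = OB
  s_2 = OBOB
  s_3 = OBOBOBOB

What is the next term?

OBOBOBOBOBOBOBOB

Every step duplicates the string.
So the next term is two copies of OBOBOBOB.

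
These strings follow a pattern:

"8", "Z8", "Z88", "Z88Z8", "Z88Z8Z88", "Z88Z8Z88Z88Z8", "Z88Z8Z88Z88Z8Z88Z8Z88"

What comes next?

Z88Z8Z88Z88Z8Z88Z8Z88Z88Z8Z88Z88Z8

Each term (from the third on) is the previous term followed by the one before it: term 3 = Z8·8 = Z88.
So term 8 is Z88Z8Z88Z88Z8Z88Z8Z88·Z88Z8Z88Z88Z8.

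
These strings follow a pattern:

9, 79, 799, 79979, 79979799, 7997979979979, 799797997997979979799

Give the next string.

Each term (from the third on) is the previous term followed by the one before it: term 3 = 79·9 = 799.
The next term joins 799797997997979979799 and 7997979979979.

7997979979979799797997997979979979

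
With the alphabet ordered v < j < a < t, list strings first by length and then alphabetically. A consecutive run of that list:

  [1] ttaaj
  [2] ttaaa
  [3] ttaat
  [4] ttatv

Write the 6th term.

Continuing the enumeration 2 steps past ttatv: ttatv → ttatj → (answer).

ttata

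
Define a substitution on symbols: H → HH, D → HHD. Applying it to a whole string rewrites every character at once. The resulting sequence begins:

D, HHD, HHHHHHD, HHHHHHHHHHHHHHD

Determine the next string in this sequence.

φ(HHHHHHHHHHHHHHD) expands symbol-by-symbol to HH HH HH HH HH HH HH HH HH HH HH HH HH HH HHD; joining the 15 pieces gives the next term.

HHHHHHHHHHHHHHHHHHHHHHHHHHHHHHD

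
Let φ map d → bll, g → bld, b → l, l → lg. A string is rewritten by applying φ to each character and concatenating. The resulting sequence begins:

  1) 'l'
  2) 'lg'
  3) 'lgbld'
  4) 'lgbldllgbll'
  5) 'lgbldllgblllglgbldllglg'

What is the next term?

Rewriting the 23 symbols of lgbldllgblllglgbldllglg one by one yields lg bld l lg bll lg lg bld l lg lg lg bld lg bld l lg bll lg lg bld lg bld; concatenated:

lgbldllgblllglgbldllglglgbldlgbldllgblllglgbldlgbld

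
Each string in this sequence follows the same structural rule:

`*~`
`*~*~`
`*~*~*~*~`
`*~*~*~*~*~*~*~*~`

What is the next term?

Each string is two copies of the previous one concatenated.
One more doubling of *~*~*~*~*~*~*~*~ gives the answer.

*~*~*~*~*~*~*~*~*~*~*~*~*~*~*~*~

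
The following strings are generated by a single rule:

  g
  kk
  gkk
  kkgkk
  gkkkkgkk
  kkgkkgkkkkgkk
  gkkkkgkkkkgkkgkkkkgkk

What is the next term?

From term 3 onward, concatenate the second-to-last term with the last: g·kk = gkk, kk·gkk = kkgkk, …
So term 8 is kkgkkgkkkkgkk·gkkkkgkkkkgkkgkkkkgkk.

kkgkkgkkkkgkkgkkkkgkkkkgkkgkkkkgkk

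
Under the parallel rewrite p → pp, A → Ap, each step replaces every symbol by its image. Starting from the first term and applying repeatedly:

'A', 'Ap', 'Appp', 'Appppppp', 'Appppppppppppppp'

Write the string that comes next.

Appppppppppppppppppppppppppppppp

φ(Appppppppppppppp) expands symbol-by-symbol to Ap pp pp pp pp pp pp pp pp pp pp pp pp pp pp pp; joining the 16 pieces gives the next term.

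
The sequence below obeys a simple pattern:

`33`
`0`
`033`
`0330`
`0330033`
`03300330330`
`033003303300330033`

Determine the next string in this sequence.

03300330330033003303300330330

Each term (from the third on) is the previous term followed by the one before it: term 3 = 0·33 = 033.
So term 8 is 033003303300330033·03300330330.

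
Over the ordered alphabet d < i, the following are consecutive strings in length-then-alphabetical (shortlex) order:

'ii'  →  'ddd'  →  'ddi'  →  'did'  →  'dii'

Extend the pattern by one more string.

idd

Find the rightmost character of dii below i, bump it to the next letter, and reset everything to its right to d.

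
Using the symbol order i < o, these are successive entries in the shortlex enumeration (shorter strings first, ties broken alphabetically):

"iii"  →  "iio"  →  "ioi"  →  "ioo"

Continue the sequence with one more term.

The successor of ioo increments the rightmost position that isn't already o and resets every position after it to i.

oii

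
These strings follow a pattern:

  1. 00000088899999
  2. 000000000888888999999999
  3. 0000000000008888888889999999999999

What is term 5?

Term n consists of 3n+3 0's, followed by 3n 8's, followed by 4n+1 9's (n = 1, 2, …).
Setting n = 5 gives 18, 15, 21 characters in each block.

000000000000000000888888888888888999999999999999999999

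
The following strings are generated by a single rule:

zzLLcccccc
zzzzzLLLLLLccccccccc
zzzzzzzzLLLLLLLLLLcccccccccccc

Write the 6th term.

zzzzzzzzzzzzzzzzzLLLLLLLLLLLLLLLLLLLLLLccccccccccccccccccccc

The n-th term is 3n-1 z's then 4n-2 L's then 3n+3 c's (n = 1, 2, …).
At n = 6 the blocks have lengths 17, 22, 21.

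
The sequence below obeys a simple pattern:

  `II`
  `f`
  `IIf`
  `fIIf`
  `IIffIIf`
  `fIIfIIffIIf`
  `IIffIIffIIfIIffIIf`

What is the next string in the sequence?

This is a Fibonacci-style word recurrence s(k) = s(k−2)·s(k−1): e.g. II·f = IIf.
The next term joins fIIfIIffIIf and IIffIIffIIfIIffIIf.

fIIfIIffIIfIIffIIffIIfIIffIIf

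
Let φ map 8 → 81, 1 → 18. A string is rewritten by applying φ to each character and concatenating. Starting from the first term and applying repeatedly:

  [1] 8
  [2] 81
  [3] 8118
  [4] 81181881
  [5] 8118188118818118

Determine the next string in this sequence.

81181881188181181881811881181881

Replace each of the 16 characters of 8118188118818118 in place — 81 18 18 81 18 81 81 18 18 81 81 18 81 18 18 81 — and concatenate.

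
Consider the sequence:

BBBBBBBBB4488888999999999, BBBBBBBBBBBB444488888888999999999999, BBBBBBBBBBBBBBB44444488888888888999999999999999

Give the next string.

BBBBBBBBBBBBBBBBBB4444444488888888888888999999999999999999

Each string has the form B^{3n+3} 4^{2n-2} 8^{3n-1} 9^{3n+3}, where the shown terms are n = 2, 3, 4.
At n = 5 the blocks have lengths 18, 8, 14, 18.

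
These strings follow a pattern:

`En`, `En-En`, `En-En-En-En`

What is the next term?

Every step duplicates the string with '-' between the halves.
One more doubling of En-En-En-En gives the answer.

En-En-En-En-En-En-En-En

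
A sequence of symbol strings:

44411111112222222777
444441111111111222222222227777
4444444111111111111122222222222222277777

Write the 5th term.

444444444441111111111111111111222222222222222222222227777777

Term n consists of 2n-1 4's, followed by 3n+1 1's, followed by 4n-1 2's, followed by n+1 7's, where the shown terms are n = 2, 3, 4.
For term 5, n = 6, so the run lengths are 11, 19, 23, 7.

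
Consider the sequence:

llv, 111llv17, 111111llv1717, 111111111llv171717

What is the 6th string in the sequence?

Every step adds 111 to the front and 17 to the end of the previous string.
From 111111111llv171717, 2 further steps: 111111111llv171717 → 111111111111llv17171717 → (answer).

111111111111111llv1717171717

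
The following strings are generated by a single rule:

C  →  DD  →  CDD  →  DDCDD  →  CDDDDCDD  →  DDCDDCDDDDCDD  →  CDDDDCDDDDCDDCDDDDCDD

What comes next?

Each term (from the third on) is the two preceding terms concatenated in order: term 3 = C·DD = CDD.
So term 8 is DDCDDCDDDDCDD·CDDDDCDDDDCDDCDDDDCDD.

DDCDDCDDDDCDDCDDDDCDDDDCDDCDDDDCDD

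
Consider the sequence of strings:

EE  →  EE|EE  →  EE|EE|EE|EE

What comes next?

s(k+1) = s(k)·|·s(k) — each term doubles the last with '|' between the halves.
Doubling EE|EE|EE|EE with '|' between the halves:

EE|EE|EE|EE|EE|EE|EE|EE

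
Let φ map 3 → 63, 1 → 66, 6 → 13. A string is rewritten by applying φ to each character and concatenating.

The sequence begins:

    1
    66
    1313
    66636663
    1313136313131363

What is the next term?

Replace each of the 16 characters of 1313136313131363 in place — 66 63 66 63 66 63 13 63 66 63 66 63 66 63 13 63 — and concatenate.

66636663666313636663666366631363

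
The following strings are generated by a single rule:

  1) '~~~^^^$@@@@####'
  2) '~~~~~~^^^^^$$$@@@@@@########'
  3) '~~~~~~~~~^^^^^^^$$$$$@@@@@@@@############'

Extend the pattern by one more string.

~~~~~~~~~~~~^^^^^^^^^$$$$$$$@@@@@@@@@@################

Each string has the form ~^{3n} ^^{2n+1} $^{2n-1} @^{2n+2} #^{4n} (n = 1, 2, …).
Setting n = 4 gives 12, 9, 7, 10, 16 characters in each block.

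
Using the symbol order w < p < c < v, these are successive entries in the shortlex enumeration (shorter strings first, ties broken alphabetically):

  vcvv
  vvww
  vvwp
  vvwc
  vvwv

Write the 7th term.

vvpp

Stepping forward 2 times from vvwv: vvwv → vvpw, then the target.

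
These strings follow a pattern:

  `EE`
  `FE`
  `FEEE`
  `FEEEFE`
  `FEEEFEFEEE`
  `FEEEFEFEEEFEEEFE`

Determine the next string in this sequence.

FEEEFEFEEEFEEEFEFEEEFEFEEE

This is a Fibonacci-style word recurrence s(k) = s(k−1)·s(k−2): e.g. FE·EE = FEEE.
Continuing: FEEEFEFEEEFEEEFE · FEEEFEFEEE gives term 7.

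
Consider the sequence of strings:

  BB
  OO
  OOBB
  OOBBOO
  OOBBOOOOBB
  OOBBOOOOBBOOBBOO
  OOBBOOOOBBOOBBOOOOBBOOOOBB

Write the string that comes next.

OOBBOOOOBBOOBBOOOOBBOOOOBBOOBBOOOOBBOOBBOO

From term 3 onward, concatenate the last term with the second-to-last: OO·BB = OOBB, OOBB·OO = OOBBOO, …
The next term joins OOBBOOOOBBOOBBOOOOBBOOOOBB and OOBBOOOOBBOOBBOO.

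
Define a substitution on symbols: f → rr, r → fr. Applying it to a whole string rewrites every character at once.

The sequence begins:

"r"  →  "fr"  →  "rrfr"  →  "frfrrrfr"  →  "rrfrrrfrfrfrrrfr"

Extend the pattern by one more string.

Applying the rule to each of the 16 symbols of rrfrrrfrfrfrrrfr gives the pieces fr fr rr fr fr fr rr fr rr fr rr fr fr fr rr fr, which concatenate to the answer.

frfrrrfrfrfrrrfrrrfrrrfrfrfrrrfr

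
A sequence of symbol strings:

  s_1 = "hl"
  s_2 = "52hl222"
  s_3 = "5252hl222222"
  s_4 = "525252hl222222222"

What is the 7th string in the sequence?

s(k+1) = 52·s(k)·222, so each term gains 52 as a prefix and 222 as a suffix.
From 525252hl222222222, 3 further steps: 525252hl222222222 → 52525252hl222222222222 → 5252525252hl222222222222222 → (answer).

525252525252hl222222222222222222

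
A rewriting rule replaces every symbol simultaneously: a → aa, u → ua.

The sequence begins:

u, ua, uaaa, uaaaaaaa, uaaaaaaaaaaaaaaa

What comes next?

uaaaaaaaaaaaaaaaaaaaaaaaaaaaaaaa

Applying the rule to each of the 16 symbols of uaaaaaaaaaaaaaaa gives the pieces ua aa aa aa aa aa aa aa aa aa aa aa aa aa aa aa, which concatenate to the answer.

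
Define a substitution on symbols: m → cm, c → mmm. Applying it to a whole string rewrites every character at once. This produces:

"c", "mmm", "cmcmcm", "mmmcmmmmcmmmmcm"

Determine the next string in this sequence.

φ(mmmcmmmmcmmmmcm) expands symbol-by-symbol to cm cm cm mmm cm cm cm cm mmm cm cm cm cm mmm cm; joining the 15 pieces gives the next term.

cmcmcmmmmcmcmcmcmmmmcmcmcmcmmmmcm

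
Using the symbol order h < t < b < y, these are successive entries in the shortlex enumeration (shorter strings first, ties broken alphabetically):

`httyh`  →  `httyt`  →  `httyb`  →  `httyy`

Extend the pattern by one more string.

Treat httyy as a base-4 numeral over the given alphabet and add one, carrying through any trailing y's.

htbhh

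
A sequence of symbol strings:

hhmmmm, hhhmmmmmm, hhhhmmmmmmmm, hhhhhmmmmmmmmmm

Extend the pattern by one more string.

Term n consists of n h's, followed by 2n m's, where the shown terms are n = 2, 3, 4, 5.
Setting n = 6 gives 6, 12 characters in each block.

hhhhhhmmmmmmmmmmmm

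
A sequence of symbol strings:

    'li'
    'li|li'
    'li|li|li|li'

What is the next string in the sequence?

s(k+1) = s(k)·|·s(k) — each term doubles the last with '|' between the halves.
Doubling li|li|li|li with '|' between the halves:

li|li|li|li|li|li|li|li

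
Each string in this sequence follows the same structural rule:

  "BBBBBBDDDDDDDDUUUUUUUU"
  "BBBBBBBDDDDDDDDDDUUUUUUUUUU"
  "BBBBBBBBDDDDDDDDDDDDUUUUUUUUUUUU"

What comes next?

BBBBBBBBBDDDDDDDDDDDDDDUUUUUUUUUUUUUU

Reading off run lengths: B runs 6, 7, 8; D runs 8, 10, 12; U runs 8, 10, 12 — each is linear in n, where the shown terms are n = 3, 4, 5.
For the next term, n = 6, so the run lengths are 9, 14, 14.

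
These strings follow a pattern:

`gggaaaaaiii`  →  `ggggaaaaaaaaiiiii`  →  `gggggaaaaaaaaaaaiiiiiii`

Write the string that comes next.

ggggggaaaaaaaaaaaaaaiiiiiiiii

Each string has the form g^{n+2} a^{3n+2} i^{2n+1} (n = 1, 2, …).
Setting n = 4 gives 6, 14, 9 characters in each block.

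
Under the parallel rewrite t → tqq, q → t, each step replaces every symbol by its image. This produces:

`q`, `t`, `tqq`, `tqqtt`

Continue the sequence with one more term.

Apply φ to tqqtt symbol by symbol: t→tqq, q→t, q→t, t→tqq, t→tqq; joined: tqq t t tqq tqq.

tqqtttqqtqq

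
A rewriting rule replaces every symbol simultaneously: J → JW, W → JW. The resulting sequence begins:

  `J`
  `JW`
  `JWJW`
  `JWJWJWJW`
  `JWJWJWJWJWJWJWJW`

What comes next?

φ(JWJWJWJWJWJWJWJW) expands symbol-by-symbol to JW JW JW JW JW JW JW JW JW JW JW JW JW JW JW JW; joining the 16 pieces gives the next term.

JWJWJWJWJWJWJWJWJWJWJWJWJWJWJWJW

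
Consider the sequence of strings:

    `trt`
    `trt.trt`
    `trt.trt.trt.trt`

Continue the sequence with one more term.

Each string is two copies of the previous one joined by '.'.
One more doubling of trt.trt.trt.trt gives the answer.

trt.trt.trt.trt.trt.trt.trt.trt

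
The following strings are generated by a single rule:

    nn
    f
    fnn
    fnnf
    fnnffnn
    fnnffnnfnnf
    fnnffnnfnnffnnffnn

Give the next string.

Each term (from the third on) is the previous term followed by the one before it: term 3 = f·nn = fnn.
So term 8 is fnnffnnfnnffnnffnn·fnnffnnfnnf.

fnnffnnfnnffnnffnnfnnffnnfnnf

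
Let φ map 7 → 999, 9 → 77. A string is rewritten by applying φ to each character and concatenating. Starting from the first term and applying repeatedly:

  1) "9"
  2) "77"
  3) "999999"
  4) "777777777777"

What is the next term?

Apply φ to 777777777777 symbol by symbol: 7→999, 7→999, 7→999, 7→999, 7→999, 7→999, 7→999, 7→999, 7→999, 7→999, 7→999, 7→999; joined: 999 999 999 999 999 999 999 999 999 999 999 999.

999999999999999999999999999999999999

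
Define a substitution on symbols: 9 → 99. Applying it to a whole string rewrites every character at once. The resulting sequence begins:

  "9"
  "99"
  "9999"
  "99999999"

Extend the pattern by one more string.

9999999999999999

Expanding 99999999: 9→99, 9→99, 9→99, 9→99, 9→99, 9→99, 9→99, 9→99. Concatenated: 99 99 99 99 99 99 99 99.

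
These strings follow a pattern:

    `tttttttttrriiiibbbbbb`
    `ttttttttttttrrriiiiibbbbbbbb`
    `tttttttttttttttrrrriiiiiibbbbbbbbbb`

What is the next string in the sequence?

The n-th term is 3n t's then n-1 r's then n+1 i's then 2n b's, where the shown terms are n = 3, 4, 5.
For the next term, n = 6, so the run lengths are 18, 5, 7, 12.

ttttttttttttttttttrrrrriiiiiiibbbbbbbbbbbb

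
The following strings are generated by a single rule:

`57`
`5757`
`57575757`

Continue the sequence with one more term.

Every step duplicates the string.
One more doubling of 57575757 gives the answer.

5757575757575757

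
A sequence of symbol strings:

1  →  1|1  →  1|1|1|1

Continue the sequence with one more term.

1|1|1|1|1|1|1|1

s(k+1) = s(k)·|·s(k) — each term doubles the last with '|' between the halves.
So the next term is two copies of 1|1|1|1 with '|' between the halves.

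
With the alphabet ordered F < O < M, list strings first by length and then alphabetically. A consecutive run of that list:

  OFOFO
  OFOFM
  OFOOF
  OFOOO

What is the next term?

Treat OFOOO as a base-3 numeral over the given alphabet and add one, carrying through any trailing M's.

OFOOM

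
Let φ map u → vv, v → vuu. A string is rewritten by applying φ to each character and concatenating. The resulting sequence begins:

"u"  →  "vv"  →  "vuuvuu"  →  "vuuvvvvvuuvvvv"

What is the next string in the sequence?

φ(vuuvvvvvuuvvvv) expands symbol-by-symbol to vuu vv vv vuu vuu vuu vuu vuu vv vv vuu vuu vuu vuu; joining the 14 pieces gives the next term.

vuuvvvvvuuvuuvuuvuuvuuvvvvvuuvuuvuuvuu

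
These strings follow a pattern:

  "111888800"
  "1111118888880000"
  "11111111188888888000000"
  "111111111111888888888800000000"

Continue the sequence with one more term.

The n-th term is 3n 1's then 2n+2 8's then 2n 0's (n = 1, 2, …).
For the next term, n = 5, so the run lengths are 15, 12, 10.

1111111111111118888888888880000000000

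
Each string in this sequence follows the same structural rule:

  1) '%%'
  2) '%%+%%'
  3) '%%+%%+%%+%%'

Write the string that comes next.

%%+%%+%%+%%+%%+%%+%%+%%

Every step duplicates the string with '+' between the halves.
One more doubling of %%+%%+%%+%% gives the answer.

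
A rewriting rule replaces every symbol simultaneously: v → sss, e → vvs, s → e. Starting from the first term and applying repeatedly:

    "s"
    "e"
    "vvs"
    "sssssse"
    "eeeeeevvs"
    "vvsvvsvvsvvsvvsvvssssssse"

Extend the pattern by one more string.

ssssssessssssessssssessssssessssssesssssseeeeeeevvs

φ(vvsvvsvvsvvsvvsvvssssssse) expands symbol-by-symbol to sss sss e sss sss e sss sss e sss sss e sss sss e sss sss e e e e e e e vvs; joining the 25 pieces gives the next term.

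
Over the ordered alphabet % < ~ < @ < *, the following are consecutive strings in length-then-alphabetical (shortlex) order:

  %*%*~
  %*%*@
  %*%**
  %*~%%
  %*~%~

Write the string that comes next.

Find the rightmost character of %*~%~ below *, bump it to the next letter, and reset everything to its right to %.

%*~%@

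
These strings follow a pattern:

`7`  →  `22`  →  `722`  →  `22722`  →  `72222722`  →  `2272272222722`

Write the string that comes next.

This is a Fibonacci-style word recurrence s(k) = s(k−2)·s(k−1): e.g. 7·22 = 722.
So term 7 is 72222722·2272272222722.

722227222272272222722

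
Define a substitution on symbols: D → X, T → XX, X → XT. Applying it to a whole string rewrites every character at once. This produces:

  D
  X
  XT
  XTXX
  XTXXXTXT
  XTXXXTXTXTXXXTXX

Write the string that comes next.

XTXXXTXTXTXXXTXXXTXXXTXTXTXXXTXT

Applying the rule to each of the 16 symbols of XTXXXTXTXTXXXTXX gives the pieces XT XX XT XT XT XX XT XX XT XX XT XT XT XX XT XT, which concatenate to the answer.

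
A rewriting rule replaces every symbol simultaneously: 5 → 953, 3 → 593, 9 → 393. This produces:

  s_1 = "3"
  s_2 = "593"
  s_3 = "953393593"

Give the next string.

Expanding 953393593: 9→393, 5→953, 3→593, 3→593, 9→393, 3→593, 5→953, 9→393, 3→593. Concatenated: 393 953 593 593 393 593 953 393 593.

393953593593393593953393593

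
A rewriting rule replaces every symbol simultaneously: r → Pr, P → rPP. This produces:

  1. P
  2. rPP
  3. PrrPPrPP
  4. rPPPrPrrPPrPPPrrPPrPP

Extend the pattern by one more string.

Rewriting the 21 symbols of rPPPrPrrPPrPPPrrPPrPP one by one yields Pr rPP rPP rPP Pr rPP Pr Pr rPP rPP Pr rPP rPP rPP Pr Pr rPP rPP Pr rPP rPP; concatenated:

PrrPPrPPrPPPrrPPPrPrrPPrPPPrrPPrPPrPPPrPrrPPrPPPrrPPrPP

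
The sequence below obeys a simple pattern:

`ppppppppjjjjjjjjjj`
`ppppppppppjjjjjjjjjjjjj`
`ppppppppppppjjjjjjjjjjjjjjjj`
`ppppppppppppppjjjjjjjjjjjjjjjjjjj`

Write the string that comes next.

ppppppppppppppppjjjjjjjjjjjjjjjjjjjjjj

Reading off run lengths: p runs 8, 10, 12, 14; j runs 10, 13, 16, 19 — each is linear in n, where the shown terms are n = 3, 4, 5, 6.
At n = 7 the blocks have lengths 16, 22.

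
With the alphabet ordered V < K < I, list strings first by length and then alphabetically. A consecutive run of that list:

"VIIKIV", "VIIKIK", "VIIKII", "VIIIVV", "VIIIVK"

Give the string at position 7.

Stepping forward 2 times from VIIIVK: VIIIVK → VIIIVI, then the target.

VIIIKV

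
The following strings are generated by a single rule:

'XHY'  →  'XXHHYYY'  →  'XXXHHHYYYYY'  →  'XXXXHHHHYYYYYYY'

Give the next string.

XXXXXHHHHHYYYYYYYYY

Term n consists of n X's, followed by n H's, followed by 2n-1 Y's (n = 1, 2, …).
At n = 5 the blocks have lengths 5, 5, 9.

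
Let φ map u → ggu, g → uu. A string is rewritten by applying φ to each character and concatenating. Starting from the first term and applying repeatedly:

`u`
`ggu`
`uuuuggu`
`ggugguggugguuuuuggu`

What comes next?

Applying the rule to each of the 19 symbols of ggugguggugguuuuuggu gives the pieces uu uu ggu uu uu ggu uu uu ggu uu uu ggu ggu ggu ggu ggu uu uu ggu, which concatenate to the answer.

uuuugguuuuugguuuuugguuuuugguggugguggugguuuuuggu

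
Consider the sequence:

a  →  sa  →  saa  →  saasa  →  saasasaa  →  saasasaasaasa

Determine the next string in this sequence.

saasasaasaasasaasasaa

Each term (from the third on) is the previous term followed by the one before it: term 3 = sa·a = saa.
The next term joins saasasaasaasa and saasasaa.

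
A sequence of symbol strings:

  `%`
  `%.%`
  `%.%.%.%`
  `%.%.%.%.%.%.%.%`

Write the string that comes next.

%.%.%.%.%.%.%.%.%.%.%.%.%.%.%.%

s(k+1) = s(k)·.·s(k) — each term doubles the last with '.' between the halves.
So the next term is two copies of %.%.%.%.%.%.%.% with '.' between the halves.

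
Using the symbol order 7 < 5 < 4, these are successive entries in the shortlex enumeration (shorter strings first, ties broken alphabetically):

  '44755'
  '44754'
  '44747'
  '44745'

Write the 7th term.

Stepping forward 3 times from 44745: 44745 → 44744 → 44577, then the target.

44575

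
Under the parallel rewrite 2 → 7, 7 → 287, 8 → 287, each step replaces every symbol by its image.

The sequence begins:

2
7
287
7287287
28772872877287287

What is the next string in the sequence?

72872872877287287728728728772872877287287

Applying the rule to each of the 17 symbols of 28772872877287287 gives the pieces 7 287 287 287 7 287 287 7 287 287 287 7 287 287 7 287 287, which concatenate to the answer.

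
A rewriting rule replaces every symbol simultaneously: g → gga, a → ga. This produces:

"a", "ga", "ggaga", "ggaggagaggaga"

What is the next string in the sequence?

Rewriting the 13 symbols of ggaggagaggaga one by one yields gga gga ga gga gga ga gga ga gga gga ga gga ga; concatenated:

ggaggagaggaggagaggagaggaggagaggaga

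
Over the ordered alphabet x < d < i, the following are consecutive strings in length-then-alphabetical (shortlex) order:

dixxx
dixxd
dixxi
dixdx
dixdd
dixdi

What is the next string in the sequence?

dixix

The successor of dixdi increments the rightmost position that isn't already i and resets every position after it to x.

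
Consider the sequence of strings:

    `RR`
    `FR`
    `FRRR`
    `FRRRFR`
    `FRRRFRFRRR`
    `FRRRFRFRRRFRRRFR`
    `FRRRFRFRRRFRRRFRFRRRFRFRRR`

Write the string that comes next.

FRRRFRFRRRFRRRFRFRRRFRFRRRFRRRFRFRRRFRRRFR

Each term (from the third on) is the previous term followed by the one before it: term 3 = FR·RR = FRRR.
So term 8 is FRRRFRFRRRFRRRFRFRRRFRFRRR·FRRRFRFRRRFRRRFR.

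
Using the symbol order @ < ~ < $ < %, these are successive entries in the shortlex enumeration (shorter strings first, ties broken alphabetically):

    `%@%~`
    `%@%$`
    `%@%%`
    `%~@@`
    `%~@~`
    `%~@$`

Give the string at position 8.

%~~@

Stepping forward 2 times from %~@$: %~@$ → %~@%, then the target.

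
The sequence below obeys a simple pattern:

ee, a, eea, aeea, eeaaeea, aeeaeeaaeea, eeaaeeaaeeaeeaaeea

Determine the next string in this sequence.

This is a Fibonacci-style word recurrence s(k) = s(k−2)·s(k−1): e.g. ee·a = eea.
So term 8 is aeeaeeaaeea·eeaaeeaaeeaeeaaeea.

aeeaeeaaeeaeeaaeeaaeeaeeaaeea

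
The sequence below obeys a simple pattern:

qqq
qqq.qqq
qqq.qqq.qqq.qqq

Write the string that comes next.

Every step duplicates the string with '.' between the halves.
Doubling qqq.qqq.qqq.qqq with '.' between the halves:

qqq.qqq.qqq.qqq.qqq.qqq.qqq.qqq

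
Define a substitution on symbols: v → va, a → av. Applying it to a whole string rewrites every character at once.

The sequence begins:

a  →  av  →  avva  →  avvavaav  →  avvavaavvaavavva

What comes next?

avvavaavvaavavvavaavavvaavvavaav

Replace each of the 16 characters of avvavaavvaavavva in place — av va va av va av av va va av av va av va va av — and concatenate.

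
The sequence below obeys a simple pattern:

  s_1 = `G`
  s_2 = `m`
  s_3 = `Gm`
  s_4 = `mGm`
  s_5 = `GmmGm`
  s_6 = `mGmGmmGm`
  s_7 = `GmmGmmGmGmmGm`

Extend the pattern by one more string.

This is a Fibonacci-style word recurrence s(k) = s(k−2)·s(k−1): e.g. G·m = Gm.
Continuing: mGmGmmGm · GmmGmmGmGmmGm gives term 8.

mGmGmmGmGmmGmmGmGmmGm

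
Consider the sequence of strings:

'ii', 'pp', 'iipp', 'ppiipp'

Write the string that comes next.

Each term (from the third on) is the two preceding terms concatenated in order: term 3 = ii·pp = iipp.
So term 5 is iipp·ppiipp.

iippppiipp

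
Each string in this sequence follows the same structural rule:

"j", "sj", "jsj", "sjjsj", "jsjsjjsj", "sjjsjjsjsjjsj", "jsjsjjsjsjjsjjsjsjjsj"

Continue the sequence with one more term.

This is a Fibonacci-style word recurrence s(k) = s(k−2)·s(k−1): e.g. j·sj = jsj.
So term 8 is sjjsjjsjsjjsj·jsjsjjsjsjjsjjsjsjjsj.

sjjsjjsjsjjsjjsjsjjsjsjjsjjsjsjjsj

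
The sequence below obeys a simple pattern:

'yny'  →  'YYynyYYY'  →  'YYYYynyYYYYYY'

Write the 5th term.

s(k+1) = YY·s(k)·YYY, so each term gains YY as a prefix and YYY as a suffix.
From YYYYynyYYYYYY, 2 further steps: YYYYynyYYYYYY → YYYYYYynyYYYYYYYYY → (answer).

YYYYYYYYynyYYYYYYYYYYYY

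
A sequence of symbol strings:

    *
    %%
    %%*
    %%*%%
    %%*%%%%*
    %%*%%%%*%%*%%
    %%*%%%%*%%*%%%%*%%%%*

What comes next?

From term 3 onward, concatenate the last term with the second-to-last: %%·* = %%*, %%*·%% = %%*%%, …
So term 8 is %%*%%%%*%%*%%%%*%%%%*·%%*%%%%*%%*%%.

%%*%%%%*%%*%%%%*%%%%*%%*%%%%*%%*%%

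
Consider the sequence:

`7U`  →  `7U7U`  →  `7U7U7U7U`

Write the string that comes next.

Each string is two copies of the previous one concatenated.
Doubling 7U7U7U7U:

7U7U7U7U7U7U7U7U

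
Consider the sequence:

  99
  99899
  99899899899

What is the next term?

Every step duplicates the string with '8' between the halves.
So the next term is two copies of 99899899899 with '8' between the halves.

99899899899899899899899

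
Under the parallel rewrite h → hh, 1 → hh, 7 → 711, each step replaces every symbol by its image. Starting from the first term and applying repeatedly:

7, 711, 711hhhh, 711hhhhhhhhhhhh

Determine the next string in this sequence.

φ(711hhhhhhhhhhhh) expands symbol-by-symbol to 711 hh hh hh hh hh hh hh hh hh hh hh hh hh hh; joining the 15 pieces gives the next term.

711hhhhhhhhhhhhhhhhhhhhhhhhhhhh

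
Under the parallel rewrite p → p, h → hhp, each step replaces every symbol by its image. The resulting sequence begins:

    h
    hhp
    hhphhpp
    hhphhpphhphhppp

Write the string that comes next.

hhphhpphhphhppphhphhpphhphhpppp

Applying the rule to each of the 15 symbols of hhphhpphhphhppp gives the pieces hhp hhp p hhp hhp p p hhp hhp p hhp hhp p p p, which concatenate to the answer.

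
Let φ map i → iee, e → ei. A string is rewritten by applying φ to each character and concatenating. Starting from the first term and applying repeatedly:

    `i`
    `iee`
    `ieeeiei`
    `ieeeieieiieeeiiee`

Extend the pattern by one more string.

φ(ieeeieieiieeeiiee) expands symbol-by-symbol to iee ei ei ei iee ei iee ei iee iee ei ei ei iee iee ei ei; joining the 17 pieces gives the next term.

ieeeieieiieeeiieeeiieeieeeieieiieeieeeiei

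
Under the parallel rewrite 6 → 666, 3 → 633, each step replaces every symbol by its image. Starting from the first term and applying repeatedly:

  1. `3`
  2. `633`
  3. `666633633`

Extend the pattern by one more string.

666666666666633633666633633

Rewriting each symbol of 666633633: 6→666, 6→666, 6→666, 6→666, 3→633, 3→633, 6→666, 3→633, 3→633, which concatenates to 666 666 666 666 633 633 666 633 633.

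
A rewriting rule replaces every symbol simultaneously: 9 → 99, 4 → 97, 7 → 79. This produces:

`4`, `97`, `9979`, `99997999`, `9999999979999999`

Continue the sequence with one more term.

Rewriting the 16 symbols of 9999999979999999 one by one yields 99 99 99 99 99 99 99 99 79 99 99 99 99 99 99 99; concatenated:

99999999999999997999999999999999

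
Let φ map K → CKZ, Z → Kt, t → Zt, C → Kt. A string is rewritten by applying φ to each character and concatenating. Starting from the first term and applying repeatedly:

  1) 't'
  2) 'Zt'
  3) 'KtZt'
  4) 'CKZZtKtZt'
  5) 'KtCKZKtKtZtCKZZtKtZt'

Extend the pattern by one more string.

CKZZtKtCKZKtCKZZtCKZZtKtZtKtCKZKtKtZtCKZZtKtZt

φ(KtCKZKtKtZtCKZZtKtZt) expands symbol-by-symbol to CKZ Zt Kt CKZ Kt CKZ Zt CKZ Zt Kt Zt Kt CKZ Kt Kt Zt CKZ Zt Kt Zt; joining the 20 pieces gives the next term.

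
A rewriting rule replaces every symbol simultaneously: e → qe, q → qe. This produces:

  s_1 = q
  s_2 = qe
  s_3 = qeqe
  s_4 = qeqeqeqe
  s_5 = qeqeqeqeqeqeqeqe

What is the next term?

Rewriting the 16 symbols of qeqeqeqeqeqeqeqe one by one yields qe qe qe qe qe qe qe qe qe qe qe qe qe qe qe qe; concatenated:

qeqeqeqeqeqeqeqeqeqeqeqeqeqeqeqe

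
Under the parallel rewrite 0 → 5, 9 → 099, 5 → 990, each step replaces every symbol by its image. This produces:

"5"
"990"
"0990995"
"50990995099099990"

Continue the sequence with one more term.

99050990995099099990509909950990990990995

φ(50990995099099990) expands symbol-by-symbol to 990 5 099 099 5 099 099 990 5 099 099 5 099 099 099 099 5; joining the 17 pieces gives the next term.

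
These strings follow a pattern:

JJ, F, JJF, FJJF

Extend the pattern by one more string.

JJFFJJF

From term 3 onward, concatenate the second-to-last term with the last: JJ·F = JJF, F·JJF = FJJF, …
The next term joins JJF and FJJF.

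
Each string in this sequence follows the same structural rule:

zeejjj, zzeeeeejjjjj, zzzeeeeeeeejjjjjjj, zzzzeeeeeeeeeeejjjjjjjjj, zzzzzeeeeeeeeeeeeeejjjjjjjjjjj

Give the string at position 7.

Term n consists of n z's, followed by 3n-1 e's, followed by 2n+1 j's (n = 1, 2, …).
Setting n = 7 gives 7, 20, 15 characters in each block.

zzzzzzzeeeeeeeeeeeeeeeeeeeejjjjjjjjjjjjjjj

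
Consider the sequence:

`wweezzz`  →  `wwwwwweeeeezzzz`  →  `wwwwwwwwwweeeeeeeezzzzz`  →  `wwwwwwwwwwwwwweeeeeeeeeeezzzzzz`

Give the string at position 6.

wwwwwwwwwwwwwwwwwwwwwweeeeeeeeeeeeeeeeezzzzzzzz

Reading off run lengths: w runs 2, 6, 10, 14; e runs 2, 5, 8, 11; z runs 3, 4, 5, 6 — each is linear in n (n = 1, 2, …).
At n = 6 the blocks have lengths 22, 17, 8.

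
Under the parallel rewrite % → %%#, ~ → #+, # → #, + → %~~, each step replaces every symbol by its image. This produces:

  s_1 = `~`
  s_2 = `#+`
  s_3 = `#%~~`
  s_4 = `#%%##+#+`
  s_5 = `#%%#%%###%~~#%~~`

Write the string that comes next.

#%%#%%##%%#%%####%%##+#+#%%##+#+

Replace each of the 16 characters of #%%#%%###%~~#%~~ in place — # %%# %%# # %%# %%# # # # %%# #+ #+ # %%# #+ #+ — and concatenate.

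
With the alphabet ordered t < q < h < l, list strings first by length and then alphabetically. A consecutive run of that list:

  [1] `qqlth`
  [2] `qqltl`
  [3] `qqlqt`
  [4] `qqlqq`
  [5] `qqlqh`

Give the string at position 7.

Continuing the enumeration 2 steps past qqlqh: qqlqh → qqlql → (answer).

qqlht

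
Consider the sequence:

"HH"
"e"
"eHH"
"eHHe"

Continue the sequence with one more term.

eHHeeHH

Each term (from the third on) is the previous term followed by the one before it: term 3 = e·HH = eHH.
The next term joins eHHe and eHH.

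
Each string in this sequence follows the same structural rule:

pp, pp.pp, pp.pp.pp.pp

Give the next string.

Every step duplicates the string with '.' between the halves.
One more doubling of pp.pp.pp.pp gives the answer.

pp.pp.pp.pp.pp.pp.pp.pp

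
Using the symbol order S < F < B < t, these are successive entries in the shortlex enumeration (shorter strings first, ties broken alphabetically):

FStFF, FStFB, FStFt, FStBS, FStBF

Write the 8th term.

Advancing 3 positions from FStBF through FStBF → FStBB → FStBt reaches term 8.

FSttS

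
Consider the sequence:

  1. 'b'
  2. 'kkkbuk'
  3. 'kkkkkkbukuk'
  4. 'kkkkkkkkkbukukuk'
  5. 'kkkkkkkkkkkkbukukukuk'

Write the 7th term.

Each term wraps the previous one in kkk on the left and uk on the right.
From kkkkkkkkkkkkbukukukuk, 2 further steps: kkkkkkkkkkkkbukukukuk → kkkkkkkkkkkkkkkbukukukukuk → (answer).

kkkkkkkkkkkkkkkkkkbukukukukukuk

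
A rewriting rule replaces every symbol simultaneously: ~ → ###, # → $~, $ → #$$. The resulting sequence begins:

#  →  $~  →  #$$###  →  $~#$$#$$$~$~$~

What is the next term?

Replace each of the 14 characters of $~#$$#$$$~$~$~ in place — #$$ ### $~ #$$ #$$ $~ #$$ #$$ #$$ ### #$$ ### #$$ ### — and concatenate.

#$$###$~#$$#$$$~#$$#$$#$$####$$####$$###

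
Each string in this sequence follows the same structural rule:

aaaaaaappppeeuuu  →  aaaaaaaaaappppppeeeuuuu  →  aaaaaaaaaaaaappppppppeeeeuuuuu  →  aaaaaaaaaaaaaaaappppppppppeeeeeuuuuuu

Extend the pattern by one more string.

aaaaaaaaaaaaaaaaaaappppppppppppeeeeeeuuuuuuu

Reading off run lengths: a runs 7, 10, 13, 16; p runs 4, 6, 8, 10; e runs 2, 3, 4, 5; u runs 3, 4, 5, 6 — each is linear in n, where the shown terms are n = 2, 3, 4, 5.
Setting n = 6 gives 19, 12, 6, 7 characters in each block.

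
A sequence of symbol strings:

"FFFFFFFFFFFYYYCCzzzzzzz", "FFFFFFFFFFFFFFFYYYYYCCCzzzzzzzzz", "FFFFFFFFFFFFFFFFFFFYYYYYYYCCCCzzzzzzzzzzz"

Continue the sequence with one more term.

Each string has the form F^{4n+3} Y^{2n-1} C^{n} z^{2n+3}, where the shown terms are n = 2, 3, 4.
Setting n = 5 gives 23, 9, 5, 13 characters in each block.

FFFFFFFFFFFFFFFFFFFFFFFYYYYYYYYYCCCCCzzzzzzzzzzzzz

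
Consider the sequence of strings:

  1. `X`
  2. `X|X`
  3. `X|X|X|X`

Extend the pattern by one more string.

X|X|X|X|X|X|X|X

Every step duplicates the string with '|' between the halves.
One more doubling of X|X|X|X gives the answer.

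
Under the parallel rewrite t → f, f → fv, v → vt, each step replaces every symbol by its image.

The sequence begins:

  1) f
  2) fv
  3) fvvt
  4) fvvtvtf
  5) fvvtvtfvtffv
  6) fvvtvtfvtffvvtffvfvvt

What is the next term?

Replace each of the 21 characters of fvvtvtfvtffvvtffvfvvt in place — fv vt vt f vt f fv vt f fv fv vt vt f fv fv vt fv vt vt f — and concatenate.

fvvtvtfvtffvvtffvfvvtvtffvfvvtfvvtvtf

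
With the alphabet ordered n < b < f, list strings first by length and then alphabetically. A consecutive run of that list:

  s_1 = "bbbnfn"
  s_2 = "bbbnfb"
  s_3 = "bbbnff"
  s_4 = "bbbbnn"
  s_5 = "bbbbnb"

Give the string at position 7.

Stepping forward 2 times from bbbbnb: bbbbnb → bbbbnf, then the target.

bbbbbn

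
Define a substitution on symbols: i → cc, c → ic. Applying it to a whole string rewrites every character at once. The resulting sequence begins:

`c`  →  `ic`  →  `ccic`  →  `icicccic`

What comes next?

Apply φ to icicccic symbol by symbol: i→cc, c→ic, i→cc, c→ic, c→ic, c→ic, i→cc, c→ic; joined: cc ic cc ic ic ic cc ic.

ccicccicicicccic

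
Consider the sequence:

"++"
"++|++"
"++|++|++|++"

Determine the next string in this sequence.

++|++|++|++|++|++|++|++

Each string is two copies of the previous one joined by '|'.
So the next term is two copies of ++|++|++|++ with '|' between the halves.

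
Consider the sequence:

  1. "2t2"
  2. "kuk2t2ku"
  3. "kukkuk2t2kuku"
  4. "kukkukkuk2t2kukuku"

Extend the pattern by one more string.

kukkukkukkuk2t2kukukuku

Each term wraps the previous one in kuk on the left and ku on the right.
So the next term is kuk·kukkukkuk2t2kukuku·ku.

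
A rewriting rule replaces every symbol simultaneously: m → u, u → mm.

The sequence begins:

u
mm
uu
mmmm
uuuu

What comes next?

Expanding uuuu: u→mm, u→mm, u→mm, u→mm. Concatenated: mm mm mm mm.

mmmmmmmm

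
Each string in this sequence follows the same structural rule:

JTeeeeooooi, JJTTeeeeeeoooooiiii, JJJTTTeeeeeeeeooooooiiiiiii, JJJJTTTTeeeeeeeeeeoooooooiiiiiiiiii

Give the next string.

JJJJJTTTTTeeeeeeeeeeeeooooooooiiiiiiiiiiiii

The n-th term is n J's then n T's then 2n+2 e's then n+3 o's then 3n-2 i's (n = 1, 2, …).
At n = 5 the blocks have lengths 5, 5, 12, 8, 13.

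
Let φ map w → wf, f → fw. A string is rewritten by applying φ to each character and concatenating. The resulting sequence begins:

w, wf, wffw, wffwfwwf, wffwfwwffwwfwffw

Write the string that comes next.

wffwfwwffwwfwffwfwwfwffwwffwfwwf

Applying the rule to each of the 16 symbols of wffwfwwffwwfwffw gives the pieces wf fw fw wf fw wf wf fw fw wf wf fw wf fw fw wf, which concatenate to the answer.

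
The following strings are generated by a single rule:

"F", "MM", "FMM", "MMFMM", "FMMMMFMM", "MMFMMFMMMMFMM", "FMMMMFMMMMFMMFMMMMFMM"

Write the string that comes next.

This is a Fibonacci-style word recurrence s(k) = s(k−2)·s(k−1): e.g. F·MM = FMM.
So term 8 is MMFMMFMMMMFMM·FMMMMFMMMMFMMFMMMMFMM.

MMFMMFMMMMFMMFMMMMFMMMMFMMFMMMMFMM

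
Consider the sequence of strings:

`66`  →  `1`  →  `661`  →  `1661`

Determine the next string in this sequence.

6611661

From term 3 onward, concatenate the second-to-last term with the last: 66·1 = 661, 1·661 = 1661, …
Continuing: 661 · 1661 gives term 5.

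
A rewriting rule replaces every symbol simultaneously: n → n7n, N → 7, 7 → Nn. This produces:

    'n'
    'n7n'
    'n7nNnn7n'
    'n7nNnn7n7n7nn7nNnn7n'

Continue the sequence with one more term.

Applying the rule to each of the 20 symbols of n7nNnn7n7n7nn7nNnn7n gives the pieces n7n Nn n7n 7 n7n n7n Nn n7n Nn n7n Nn n7n n7n Nn n7n 7 n7n n7n Nn n7n, which concatenate to the answer.

n7nNnn7n7n7nn7nNnn7nNnn7nNnn7nn7nNnn7n7n7nn7nNnn7n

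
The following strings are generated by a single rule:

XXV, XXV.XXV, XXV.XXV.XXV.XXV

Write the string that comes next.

XXV.XXV.XXV.XXV.XXV.XXV.XXV.XXV

Every step duplicates the string with '.' between the halves.
So the next term is two copies of XXV.XXV.XXV.XXV with '.' between the halves.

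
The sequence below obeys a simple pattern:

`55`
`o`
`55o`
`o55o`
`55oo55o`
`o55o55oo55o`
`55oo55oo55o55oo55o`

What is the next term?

o55o55oo55o55oo55oo55o55oo55o

Each term (from the third on) is the two preceding terms concatenated in order: term 3 = 55·o = 55o.
So term 8 is o55o55oo55o·55oo55oo55o55oo55o.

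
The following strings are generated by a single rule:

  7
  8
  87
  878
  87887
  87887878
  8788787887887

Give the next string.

From term 3 onward, concatenate the last term with the second-to-last: 8·7 = 87, 87·8 = 878, …
Continuing: 8788787887887 · 87887878 gives term 8.

878878788788787887878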